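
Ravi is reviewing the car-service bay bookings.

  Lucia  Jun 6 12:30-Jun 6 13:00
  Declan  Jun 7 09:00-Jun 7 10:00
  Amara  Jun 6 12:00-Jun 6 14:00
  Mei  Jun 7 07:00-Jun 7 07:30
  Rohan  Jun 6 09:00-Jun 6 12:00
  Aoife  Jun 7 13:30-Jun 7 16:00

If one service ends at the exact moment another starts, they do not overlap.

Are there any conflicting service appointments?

Sorted by start: Rohan, Amara, Lucia, Mei, Declan, Aoife.
Amara starts exactly when Rohan ends (back-to-back, no overlap), so Rohan has no further overlaps.
Lucia starts before Amara ends → Amara and Lucia overlap.
That's a conflict, so the schedule is not conflict-free.

Yes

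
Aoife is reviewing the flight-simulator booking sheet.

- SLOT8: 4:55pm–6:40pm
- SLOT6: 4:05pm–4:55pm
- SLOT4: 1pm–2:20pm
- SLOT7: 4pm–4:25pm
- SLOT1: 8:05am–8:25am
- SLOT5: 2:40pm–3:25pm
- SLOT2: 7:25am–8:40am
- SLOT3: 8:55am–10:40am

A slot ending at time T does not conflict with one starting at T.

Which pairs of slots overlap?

Sorted by start: SLOT2, SLOT1, SLOT3, SLOT4, SLOT5, SLOT7, SLOT6, SLOT8.
SLOT1 starts before SLOT2 ends → SLOT2 and SLOT1 overlap.
SLOT3 starts after SLOT2 ends; SLOT2 is clear from here.
SLOT3 starts after SLOT1 ends; SLOT1 is clear from here.
SLOT4 starts after SLOT3 ends; SLOT3 is clear from here.
SLOT5 starts after SLOT4 ends; SLOT4 is clear from here.
SLOT7 starts after SLOT5 ends; SLOT5 is clear from here.
SLOT6 starts before SLOT7 ends → SLOT7 and SLOT6 overlap.
SLOT8 starts after SLOT7 ends.
SLOT8 starts exactly when SLOT6 ends (back-to-back, no overlap).

SLOT1 & SLOT2, SLOT6 & SLOT7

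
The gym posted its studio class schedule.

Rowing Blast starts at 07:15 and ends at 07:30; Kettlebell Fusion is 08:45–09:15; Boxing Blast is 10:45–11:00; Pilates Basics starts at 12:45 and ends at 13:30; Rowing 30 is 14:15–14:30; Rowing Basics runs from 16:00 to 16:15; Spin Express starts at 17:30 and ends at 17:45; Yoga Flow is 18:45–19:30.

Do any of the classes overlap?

Check each pair: they overlap iff neither finishes before the other starts.
Sorted by start: Rowing Blast, Kettlebell Fusion, Boxing Blast, Pilates Basics, Rowing 30, Rowing Basics, Spin Express, Yoga Flow.
Kettlebell Fusion starts after Rowing Blast ends, so nothing later overlaps Rowing Blast either.
Boxing Blast starts after Kettlebell Fusion ends, so nothing later overlaps Kettlebell Fusion either.
Pilates Basics starts after Boxing Blast ends, so nothing later overlaps Boxing Blast either.
Rowing 30 starts after Pilates Basics ends, so nothing later overlaps Pilates Basics either.
Rowing Basics starts after Rowing 30 ends, so nothing later overlaps Rowing 30 either.
Spin Express starts after Rowing Basics ends, so nothing later overlaps Rowing Basics either.
Yoga Flow starts after Spin Express ends.
Every pair is clear; the schedule has no overlaps.

No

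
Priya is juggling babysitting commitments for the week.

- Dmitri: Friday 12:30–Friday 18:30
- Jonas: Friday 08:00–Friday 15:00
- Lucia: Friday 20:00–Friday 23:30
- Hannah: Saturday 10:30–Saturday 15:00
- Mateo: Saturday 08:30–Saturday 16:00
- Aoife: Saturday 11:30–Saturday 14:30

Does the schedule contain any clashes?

Two intervals overlap when each starts before the other ends.
Sorted by start: Jonas, Dmitri, Lucia, Mateo, Hannah, Aoife.
Dmitri starts before Jonas ends → Jonas and Dmitri overlap.
That's a conflict, so the schedule is not conflict-free.

Yes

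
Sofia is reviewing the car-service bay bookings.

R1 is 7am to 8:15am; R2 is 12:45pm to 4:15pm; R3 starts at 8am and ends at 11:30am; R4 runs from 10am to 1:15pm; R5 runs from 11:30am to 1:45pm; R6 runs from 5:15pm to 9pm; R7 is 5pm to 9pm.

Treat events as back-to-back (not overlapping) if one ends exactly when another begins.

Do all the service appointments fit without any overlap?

Two intervals overlap when each starts before the other ends.
Sorted by start: R1, R3, R4, R5, R2, R7, R6.
R3 starts before R1 ends → R1 and R3 overlap.
That's a conflict, so the schedule is not conflict-free.

No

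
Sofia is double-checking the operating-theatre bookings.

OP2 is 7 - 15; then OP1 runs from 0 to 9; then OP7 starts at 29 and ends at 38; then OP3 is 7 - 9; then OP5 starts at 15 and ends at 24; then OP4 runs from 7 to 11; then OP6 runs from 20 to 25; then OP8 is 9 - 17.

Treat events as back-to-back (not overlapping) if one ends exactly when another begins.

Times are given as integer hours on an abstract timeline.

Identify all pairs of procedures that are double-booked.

OP1 & OP2, OP1 & OP3, OP1 & OP4, OP2 & OP3, OP2 & OP4, OP2 & OP8, OP3 & OP4, OP4 & OP8, OP5 & OP6, OP5 & OP8

Sorted by start: OP1, OP2, OP3, OP4, OP8, OP5, OP6, OP7.
OP2 starts before OP1 ends → OP1 and OP2 overlap.
OP3 starts before OP1 ends → OP1 and OP3 overlap.
OP4 starts before OP1 ends → OP1 and OP4 overlap.
OP8 starts exactly when OP1 ends (back-to-back, no overlap), so nothing later overlaps OP1 either.
OP3 starts before OP2 ends → OP2 and OP3 overlap.
OP4 starts before OP2 ends → OP2 and OP4 overlap.
OP8 starts before OP2 ends → OP2 and OP8 overlap.
OP5 starts exactly when OP2 ends (back-to-back, no overlap), so nothing later overlaps OP2 either.
OP4 starts before OP3 ends → OP3 and OP4 overlap.
OP8 starts exactly when OP3 ends (back-to-back, no overlap), so nothing later overlaps OP3 either.
OP8 starts before OP4 ends → OP4 and OP8 overlap.
OP5 starts after OP4 ends, so nothing later overlaps OP4 either.
OP5 starts before OP8 ends → OP8 and OP5 overlap.
OP6 starts after OP8 ends, so nothing later overlaps OP8 either.
OP6 starts before OP5 ends → OP5 and OP6 overlap.
OP7 starts after OP5 ends.
OP7 starts after OP6 ends.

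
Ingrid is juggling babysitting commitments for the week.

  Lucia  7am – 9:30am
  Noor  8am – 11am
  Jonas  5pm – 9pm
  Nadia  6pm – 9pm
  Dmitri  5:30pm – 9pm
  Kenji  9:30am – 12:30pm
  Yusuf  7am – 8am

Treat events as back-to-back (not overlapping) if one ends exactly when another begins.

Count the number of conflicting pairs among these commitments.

Two intervals overlap when each starts before the other ends.
Sorted by start: Yusuf, Lucia, Noor, Kenji, Jonas, Dmitri, Nadia.
Lucia starts before Yusuf ends → Yusuf and Lucia overlap.
Noor starts exactly when Yusuf ends (back-to-back, no overlap); Yusuf is clear from here.
Noor starts before Lucia ends → Lucia and Noor overlap.
Kenji starts exactly when Lucia ends (back-to-back, no overlap); Lucia is clear from here.
Kenji starts before Noor ends → Noor and Kenji overlap.
Jonas starts after Noor ends; Noor is clear from here.
Jonas starts after Kenji ends; Kenji is clear from here.
Dmitri starts before Jonas ends → Jonas and Dmitri overlap.
Nadia starts before Jonas ends → Jonas and Nadia overlap.
Nadia starts before Dmitri ends → Dmitri and Nadia overlap.
Overlapping pairs: Dmitri & Jonas, Dmitri & Nadia, Jonas & Nadia, Kenji & Noor, Lucia & Noor, Lucia & Yusuf — 6 in total.

6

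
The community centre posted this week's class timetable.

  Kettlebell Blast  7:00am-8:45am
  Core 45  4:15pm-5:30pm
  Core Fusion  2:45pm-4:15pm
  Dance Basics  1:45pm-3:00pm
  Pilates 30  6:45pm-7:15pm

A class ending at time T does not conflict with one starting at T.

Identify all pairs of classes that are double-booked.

Core Fusion & Dance Basics

Sorted by start: Kettlebell Blast, Dance Basics, Core Fusion, Core 45, Pilates 30.
Dance Basics starts after Kettlebell Blast ends, so Kettlebell Blast has no further overlaps.
Core Fusion starts before Dance Basics ends → Dance Basics and Core Fusion overlap.
Core 45 starts after Dance Basics ends, so Dance Basics has no further overlaps.
Core 45 starts exactly when Core Fusion ends (back-to-back, no overlap), so Core Fusion has no further overlaps.
Pilates 30 starts after Core 45 ends.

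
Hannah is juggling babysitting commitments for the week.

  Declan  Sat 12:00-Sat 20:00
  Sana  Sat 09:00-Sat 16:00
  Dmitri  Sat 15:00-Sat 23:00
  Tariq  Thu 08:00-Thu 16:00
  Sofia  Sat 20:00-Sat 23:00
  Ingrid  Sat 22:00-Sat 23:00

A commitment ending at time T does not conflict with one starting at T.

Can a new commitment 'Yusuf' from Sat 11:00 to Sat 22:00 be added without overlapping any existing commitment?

Tariq: ends Thu 16:00 at or before Yusuf starts Sat 11:00 → clear.
Sana: starts Sat 09:00 before Yusuf ends Sat 22:00, and ends Sat 16:00 after Yusuf starts Sat 11:00 → overlap.
Declan: starts Sat 12:00 before Yusuf ends Sat 22:00, and ends Sat 20:00 after Yusuf starts Sat 11:00 → overlap.
Dmitri: starts Sat 15:00 before Yusuf ends Sat 22:00, and ends Sat 23:00 after Yusuf starts Sat 11:00 → overlap.
Sofia: starts Sat 20:00 before Yusuf ends Sat 22:00, and ends Sat 23:00 after Yusuf starts Sat 11:00 → overlap.
Ingrid: starts Sat 22:00 at or after Yusuf ends Sat 22:00 → clear.
Yusuf overlaps Sana, Dmitri, Declan, Sofia.

No — it overlaps Declan, Dmitri, Sana, Sofia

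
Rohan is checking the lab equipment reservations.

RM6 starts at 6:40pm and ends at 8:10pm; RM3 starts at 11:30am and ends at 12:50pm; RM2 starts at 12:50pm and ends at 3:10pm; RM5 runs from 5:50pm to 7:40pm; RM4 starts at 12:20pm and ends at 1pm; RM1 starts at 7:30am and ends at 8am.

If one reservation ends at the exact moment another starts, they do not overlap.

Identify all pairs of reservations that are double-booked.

Sorted by start: RM1, RM3, RM4, RM2, RM5, RM6.
RM3 starts after RM1 ends, so RM1 has no further overlaps.
RM4 starts before RM3 ends → RM3 and RM4 overlap.
RM2 starts exactly when RM3 ends (back-to-back, no overlap), so RM3 has no further overlaps.
RM2 starts before RM4 ends → RM4 and RM2 overlap.
RM5 starts after RM4 ends, so RM4 has no further overlaps.
RM5 starts after RM2 ends, so RM2 has no further overlaps.
RM6 starts before RM5 ends → RM5 and RM6 overlap.

RM2 & RM4, RM3 & RM4, RM5 & RM6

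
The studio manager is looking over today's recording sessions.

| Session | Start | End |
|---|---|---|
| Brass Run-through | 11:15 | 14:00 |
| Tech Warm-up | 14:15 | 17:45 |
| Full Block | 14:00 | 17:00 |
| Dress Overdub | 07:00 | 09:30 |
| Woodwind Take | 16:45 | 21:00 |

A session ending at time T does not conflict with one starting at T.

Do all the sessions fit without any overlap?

Sorted by start: Dress Overdub, Brass Run-through, Full Block, Tech Warm-up, Woodwind Take.
Brass Run-through starts after Dress Overdub ends; Dress Overdub is clear from here.
Full Block starts exactly when Brass Run-through ends (back-to-back, no overlap); Brass Run-through is clear from here.
Tech Warm-up starts before Full Block ends → Full Block and Tech Warm-up overlap.
That's a conflict, so the schedule is not conflict-free.

No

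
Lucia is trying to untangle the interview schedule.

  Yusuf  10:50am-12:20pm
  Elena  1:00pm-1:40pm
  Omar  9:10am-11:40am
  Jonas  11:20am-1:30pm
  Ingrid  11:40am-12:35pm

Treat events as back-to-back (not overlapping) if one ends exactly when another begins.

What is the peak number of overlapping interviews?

Sort all start/end points and keep a running count:
9:10am start Omar → 1
10:50am start Yusuf → 2
11:20am start Jonas → 3
11:40am end Omar → 2
11:40am start Ingrid → 3
12:20pm end Yusuf → 2
12:35pm end Ingrid → 1
1:00pm start Elena → 2
1:30pm end Jonas → 1
1:40pm end Elena → 0
Peak is 3, at 11:20am (Jonas, Omar, Yusuf).

3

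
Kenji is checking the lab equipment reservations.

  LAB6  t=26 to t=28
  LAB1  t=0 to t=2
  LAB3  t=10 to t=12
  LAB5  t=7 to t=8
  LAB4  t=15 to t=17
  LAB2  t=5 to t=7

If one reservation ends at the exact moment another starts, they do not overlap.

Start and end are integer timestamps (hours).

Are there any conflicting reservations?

Sorted by start: LAB1, LAB2, LAB5, LAB3, LAB4, LAB6.
LAB2 starts after LAB1 ends — done with LAB1.
LAB5 starts exactly when LAB2 ends (back-to-back, no overlap) — done with LAB2.
LAB3 starts after LAB5 ends — done with LAB5.
LAB4 starts after LAB3 ends — done with LAB3.
LAB6 starts after LAB4 ends.
Every pair is clear; the schedule has no overlaps.

No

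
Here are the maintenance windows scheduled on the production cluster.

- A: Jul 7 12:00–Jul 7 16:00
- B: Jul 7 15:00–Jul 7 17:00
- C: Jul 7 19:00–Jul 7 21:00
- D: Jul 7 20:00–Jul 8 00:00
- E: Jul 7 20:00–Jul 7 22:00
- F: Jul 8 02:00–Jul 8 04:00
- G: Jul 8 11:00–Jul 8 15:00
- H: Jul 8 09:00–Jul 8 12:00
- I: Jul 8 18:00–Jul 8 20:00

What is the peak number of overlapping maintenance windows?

3

Sweep the timeline, counting +1 at each start and −1 at each end (ends before starts at a tie):
Jul 7 12:00 start A → 1
Jul 7 15:00 start B → 2
Jul 7 16:00 end A → 1
Jul 7 17:00 end B → 0
Jul 7 19:00 start C → 1
Jul 7 20:00 start D → 2
Jul 7 20:00 start E → 3
Jul 7 21:00 end C → 2
Jul 7 22:00 end E → 1
Jul 8 00:00 end D → 0
Jul 8 02:00 start F → 1
Jul 8 04:00 end F → 0
Jul 8 09:00 start H → 1
Jul 8 11:00 start G → 2
Jul 8 12:00 end H → 1
Jul 8 15:00 end G → 0
Jul 8 18:00 start I → 1
Jul 8 20:00 end I → 0
Peak is 3, at Jul 7 20:00 (C, D, E).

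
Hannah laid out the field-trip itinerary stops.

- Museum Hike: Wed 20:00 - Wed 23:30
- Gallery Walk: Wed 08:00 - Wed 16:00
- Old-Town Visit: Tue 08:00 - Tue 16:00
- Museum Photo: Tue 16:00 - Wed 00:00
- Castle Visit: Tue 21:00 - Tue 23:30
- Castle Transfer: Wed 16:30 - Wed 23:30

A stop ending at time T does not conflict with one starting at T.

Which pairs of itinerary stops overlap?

Castle Transfer & Museum Hike, Castle Visit & Museum Photo

Check each pair: they overlap iff neither finishes before the other starts.
Sorted by start: Old-Town Visit, Museum Photo, Castle Visit, Gallery Walk, Castle Transfer, Museum Hike.
Museum Photo starts exactly when Old-Town Visit ends (back-to-back, no overlap); Old-Town Visit is clear from here.
Castle Visit starts before Museum Photo ends → Museum Photo and Castle Visit overlap.
Gallery Walk starts after Museum Photo ends; Museum Photo is clear from here.
Gallery Walk starts after Castle Visit ends; Castle Visit is clear from here.
Castle Transfer starts after Gallery Walk ends; Gallery Walk is clear from here.
Museum Hike starts before Castle Transfer ends → Castle Transfer and Museum Hike overlap.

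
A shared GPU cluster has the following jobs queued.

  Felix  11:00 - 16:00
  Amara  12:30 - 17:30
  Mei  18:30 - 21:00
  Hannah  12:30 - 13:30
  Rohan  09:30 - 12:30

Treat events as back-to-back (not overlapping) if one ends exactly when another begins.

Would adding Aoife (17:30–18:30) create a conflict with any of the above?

Rohan: ends 12:30 at or before Aoife starts 17:30 → clear.
Felix: ends 16:00 at or before Aoife starts 17:30 → clear.
Hannah: ends 13:30 at or before Aoife starts 17:30 → clear.
Amara: ends 17:30 at or before Aoife starts 17:30 → clear.
Mei: starts 18:30 at or after Aoife ends 18:30 → clear.

No — it doesn't clash with anything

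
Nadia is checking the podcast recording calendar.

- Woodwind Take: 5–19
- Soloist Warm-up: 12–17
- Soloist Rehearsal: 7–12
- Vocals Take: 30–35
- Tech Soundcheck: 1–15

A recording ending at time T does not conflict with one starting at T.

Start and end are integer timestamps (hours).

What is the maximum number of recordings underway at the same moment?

Sweep the timeline, counting +1 at each start and −1 at each end (ends before starts at a tie):
1 start Tech Soundcheck → 1
5 start Woodwind Take → 2
7 start Soloist Rehearsal → 3
12 end Soloist Rehearsal → 2
12 start Soloist Warm-up → 3
15 end Tech Soundcheck → 2
17 end Soloist Warm-up → 1
19 end Woodwind Take → 0
30 start Vocals Take → 1
35 end Vocals Take → 0
Peak is 3, at 7 (Soloist Rehearsal, Tech Soundcheck, Woodwind Take).

3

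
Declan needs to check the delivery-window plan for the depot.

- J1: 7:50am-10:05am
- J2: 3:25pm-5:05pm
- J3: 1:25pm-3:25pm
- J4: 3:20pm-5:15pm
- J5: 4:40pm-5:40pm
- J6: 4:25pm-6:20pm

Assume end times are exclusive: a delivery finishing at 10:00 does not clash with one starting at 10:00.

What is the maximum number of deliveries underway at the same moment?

Walk through starts and ends in time order (an end at T is processed before a start at T):
7:50am start J1 → 1
10:05am end J1 → 0
1:25pm start J3 → 1
3:20pm start J4 → 2
3:25pm end J3 → 1
3:25pm start J2 → 2
4:25pm start J6 → 3
4:40pm start J5 → 4
5:05pm end J2 → 3
5:15pm end J4 → 2
5:40pm end J5 → 1
6:20pm end J6 → 0
Peak is 4, at 4:40pm (J2, J4, J5, J6).

4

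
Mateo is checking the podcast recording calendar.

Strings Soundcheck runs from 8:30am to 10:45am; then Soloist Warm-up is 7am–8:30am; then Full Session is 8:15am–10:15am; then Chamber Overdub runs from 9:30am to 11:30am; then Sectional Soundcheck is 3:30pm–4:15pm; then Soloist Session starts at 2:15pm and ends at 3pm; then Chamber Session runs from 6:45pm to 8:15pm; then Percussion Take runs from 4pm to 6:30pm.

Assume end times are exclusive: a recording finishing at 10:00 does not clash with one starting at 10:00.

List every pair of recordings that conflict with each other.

Chamber Overdub & Full Session, Chamber Overdub & Strings Soundcheck, Full Session & Soloist Warm-up, Full Session & Strings Soundcheck, Percussion Take & Sectional Soundcheck

Sorted by start: Soloist Warm-up, Full Session, Strings Soundcheck, Chamber Overdub, Soloist Session, Sectional Soundcheck, Percussion Take, Chamber Session.
Full Session starts before Soloist Warm-up ends → Soloist Warm-up and Full Session overlap.
Strings Soundcheck starts exactly when Soloist Warm-up ends (back-to-back, no overlap), so nothing later overlaps Soloist Warm-up either.
Strings Soundcheck starts before Full Session ends → Full Session and Strings Soundcheck overlap.
Chamber Overdub starts before Full Session ends → Full Session and Chamber Overdub overlap.
Soloist Session starts after Full Session ends, so nothing later overlaps Full Session either.
Chamber Overdub starts before Strings Soundcheck ends → Strings Soundcheck and Chamber Overdub overlap.
Soloist Session starts after Strings Soundcheck ends, so nothing later overlaps Strings Soundcheck either.
Soloist Session starts after Chamber Overdub ends, so nothing later overlaps Chamber Overdub either.
Sectional Soundcheck starts after Soloist Session ends, so nothing later overlaps Soloist Session either.
Percussion Take starts before Sectional Soundcheck ends → Sectional Soundcheck and Percussion Take overlap.
Chamber Session starts after Sectional Soundcheck ends.
Chamber Session starts after Percussion Take ends.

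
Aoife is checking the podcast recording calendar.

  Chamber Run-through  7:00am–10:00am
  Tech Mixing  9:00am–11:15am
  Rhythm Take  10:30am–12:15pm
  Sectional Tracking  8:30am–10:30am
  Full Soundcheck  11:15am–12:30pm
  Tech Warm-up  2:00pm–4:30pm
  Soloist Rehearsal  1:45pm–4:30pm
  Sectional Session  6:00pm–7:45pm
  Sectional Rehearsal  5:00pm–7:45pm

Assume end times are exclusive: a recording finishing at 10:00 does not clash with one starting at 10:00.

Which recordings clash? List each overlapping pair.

Chamber Run-through & Sectional Tracking, Chamber Run-through & Tech Mixing, Full Soundcheck & Rhythm Take, Rhythm Take & Tech Mixing, Sectional Rehearsal & Sectional Session, Sectional Tracking & Tech Mixing, Soloist Rehearsal & Tech Warm-up

Check each pair: they overlap iff neither finishes before the other starts.
Sorted by start: Chamber Run-through, Sectional Tracking, Tech Mixing, Rhythm Take, Full Soundcheck, Soloist Rehearsal, Tech Warm-up, Sectional Rehearsal, Sectional Session.
Sectional Tracking starts before Chamber Run-through ends → Chamber Run-through and Sectional Tracking overlap.
Tech Mixing starts before Chamber Run-through ends → Chamber Run-through and Tech Mixing overlap.
Rhythm Take starts after Chamber Run-through ends — done with Chamber Run-through.
Tech Mixing starts before Sectional Tracking ends → Sectional Tracking and Tech Mixing overlap.
Rhythm Take starts exactly when Sectional Tracking ends (back-to-back, no overlap) — done with Sectional Tracking.
Rhythm Take starts before Tech Mixing ends → Tech Mixing and Rhythm Take overlap.
Full Soundcheck starts exactly when Tech Mixing ends (back-to-back, no overlap) — done with Tech Mixing.
Full Soundcheck starts before Rhythm Take ends → Rhythm Take and Full Soundcheck overlap.
Soloist Rehearsal starts after Rhythm Take ends — done with Rhythm Take.
Soloist Rehearsal starts after Full Soundcheck ends — done with Full Soundcheck.
Tech Warm-up starts before Soloist Rehearsal ends → Soloist Rehearsal and Tech Warm-up overlap.
Sectional Rehearsal starts after Soloist Rehearsal ends — done with Soloist Rehearsal.
Sectional Rehearsal starts after Tech Warm-up ends — done with Tech Warm-up.
Sectional Session starts before Sectional Rehearsal ends → Sectional Rehearsal and Sectional Session overlap.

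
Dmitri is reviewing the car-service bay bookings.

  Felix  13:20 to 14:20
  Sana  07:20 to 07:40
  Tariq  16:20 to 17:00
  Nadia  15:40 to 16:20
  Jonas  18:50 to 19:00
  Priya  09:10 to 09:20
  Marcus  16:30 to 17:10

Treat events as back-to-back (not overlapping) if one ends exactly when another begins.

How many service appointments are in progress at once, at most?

2

Sweep the timeline, counting +1 at each start and −1 at each end (ends before starts at a tie):
07:20 start Sana → 1
07:40 end Sana → 0
09:10 start Priya → 1
09:20 end Priya → 0
13:20 start Felix → 1
14:20 end Felix → 0
15:40 start Nadia → 1
16:20 end Nadia → 0
16:20 start Tariq → 1
16:30 start Marcus → 2
17:00 end Tariq → 1
17:10 end Marcus → 0
18:50 start Jonas → 1
19:00 end Jonas → 0
Peak is 2, at 16:30 (Marcus, Tariq).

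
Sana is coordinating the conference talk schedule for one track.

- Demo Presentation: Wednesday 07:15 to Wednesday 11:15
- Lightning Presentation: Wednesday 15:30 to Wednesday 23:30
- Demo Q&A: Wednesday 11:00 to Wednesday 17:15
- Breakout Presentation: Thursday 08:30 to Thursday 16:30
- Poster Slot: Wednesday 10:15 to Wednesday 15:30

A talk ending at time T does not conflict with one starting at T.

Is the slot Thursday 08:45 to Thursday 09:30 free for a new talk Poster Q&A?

Demo Presentation: ends Wednesday 11:15 at or before Poster Q&A starts Thursday 08:45 → clear.
Poster Slot: ends Wednesday 15:30 at or before Poster Q&A starts Thursday 08:45 → clear.
Demo Q&A: ends Wednesday 17:15 at or before Poster Q&A starts Thursday 08:45 → clear.
Lightning Presentation: ends Wednesday 23:30 at or before Poster Q&A starts Thursday 08:45 → clear.
Breakout Presentation: starts Thursday 08:30 before Poster Q&A ends Thursday 09:30, and ends Thursday 16:30 after Poster Q&A starts Thursday 08:45 → overlap.
Poster Q&A overlaps Breakout Presentation.

No — it overlaps Breakout Presentation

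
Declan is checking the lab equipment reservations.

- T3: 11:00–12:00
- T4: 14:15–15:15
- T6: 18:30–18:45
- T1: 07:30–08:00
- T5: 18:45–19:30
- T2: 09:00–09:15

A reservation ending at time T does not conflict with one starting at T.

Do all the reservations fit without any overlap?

Sorted by start: T1, T2, T3, T4, T6, T5.
T2 starts after T1 ends, so nothing later overlaps T1 either.
T3 starts after T2 ends, so nothing later overlaps T2 either.
T4 starts after T3 ends, so nothing later overlaps T3 either.
T6 starts after T4 ends, so nothing later overlaps T4 either.
T5 starts exactly when T6 ends (back-to-back, no overlap).
Every pair is clear; the schedule has no overlaps.

Yes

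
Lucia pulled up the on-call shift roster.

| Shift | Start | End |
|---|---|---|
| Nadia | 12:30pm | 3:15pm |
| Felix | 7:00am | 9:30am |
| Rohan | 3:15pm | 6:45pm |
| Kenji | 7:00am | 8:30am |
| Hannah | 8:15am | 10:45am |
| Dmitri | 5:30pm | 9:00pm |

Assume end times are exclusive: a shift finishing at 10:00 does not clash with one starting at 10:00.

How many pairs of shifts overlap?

4

Two intervals overlap when each starts before the other ends.
Sorted by start: Felix, Kenji, Hannah, Nadia, Rohan, Dmitri.
Kenji starts before Felix ends → Felix and Kenji overlap.
Hannah starts before Felix ends → Felix and Hannah overlap.
Nadia starts after Felix ends; Felix is clear from here.
Hannah starts before Kenji ends → Kenji and Hannah overlap.
Nadia starts after Kenji ends; Kenji is clear from here.
Nadia starts after Hannah ends; Hannah is clear from here.
Rohan starts exactly when Nadia ends (back-to-back, no overlap); Nadia is clear from here.
Dmitri starts before Rohan ends → Rohan and Dmitri overlap.
Overlapping pairs: Dmitri & Rohan, Felix & Hannah, Felix & Kenji, Hannah & Kenji — 4 in total.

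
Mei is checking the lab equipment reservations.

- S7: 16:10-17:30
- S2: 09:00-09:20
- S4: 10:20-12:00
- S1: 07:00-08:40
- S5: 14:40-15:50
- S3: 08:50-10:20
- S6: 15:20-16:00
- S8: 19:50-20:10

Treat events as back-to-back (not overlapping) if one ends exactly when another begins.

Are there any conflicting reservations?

Yes

Check each pair: they overlap iff neither finishes before the other starts.
Sorted by start: S1, S3, S2, S4, S5, S6, S7, S8.
S3 starts after S1 ends; S1 is clear from here.
S2 starts before S3 ends → S3 and S2 overlap.
That's a conflict, so the schedule is not conflict-free.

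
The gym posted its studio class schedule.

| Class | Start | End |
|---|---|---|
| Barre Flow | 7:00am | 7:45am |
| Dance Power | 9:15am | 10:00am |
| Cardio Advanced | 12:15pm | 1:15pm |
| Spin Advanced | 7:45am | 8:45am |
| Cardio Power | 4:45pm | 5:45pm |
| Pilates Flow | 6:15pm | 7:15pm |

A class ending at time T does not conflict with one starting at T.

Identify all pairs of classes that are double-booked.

Two intervals overlap when each starts before the other ends.
Sorted by start: Barre Flow, Spin Advanced, Dance Power, Cardio Advanced, Cardio Power, Pilates Flow.
Spin Advanced starts exactly when Barre Flow ends (back-to-back, no overlap), so nothing later overlaps Barre Flow either.
Dance Power starts after Spin Advanced ends, so nothing later overlaps Spin Advanced either.
Cardio Advanced starts after Dance Power ends, so nothing later overlaps Dance Power either.
Cardio Power starts after Cardio Advanced ends, so nothing later overlaps Cardio Advanced either.
Pilates Flow starts after Cardio Power ends.

no conflicts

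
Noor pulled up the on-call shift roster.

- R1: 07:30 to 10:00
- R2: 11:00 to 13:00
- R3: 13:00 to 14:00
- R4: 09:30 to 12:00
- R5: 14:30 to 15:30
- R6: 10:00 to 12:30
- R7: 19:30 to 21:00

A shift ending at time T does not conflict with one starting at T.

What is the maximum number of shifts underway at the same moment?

3

Sweep the timeline, counting +1 at each start and −1 at each end (ends before starts at a tie):
07:30 start R1 → 1
09:30 start R4 → 2
10:00 end R1 → 1
10:00 start R6 → 2
11:00 start R2 → 3
12:00 end R4 → 2
12:30 end R6 → 1
13:00 end R2 → 0
13:00 start R3 → 1
14:00 end R3 → 0
14:30 start R5 → 1
15:30 end R5 → 0
19:30 start R7 → 1
21:00 end R7 → 0
Peak is 3, at 11:00 (R2, R4, R6).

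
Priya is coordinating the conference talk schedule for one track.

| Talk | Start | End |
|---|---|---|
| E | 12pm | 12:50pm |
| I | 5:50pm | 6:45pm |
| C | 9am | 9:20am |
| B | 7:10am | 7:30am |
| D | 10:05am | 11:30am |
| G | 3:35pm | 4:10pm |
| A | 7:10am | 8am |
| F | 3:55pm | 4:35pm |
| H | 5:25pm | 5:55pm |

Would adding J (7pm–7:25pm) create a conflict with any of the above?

A: ends 8am at or before J starts 7pm → clear.
B: ends 7:30am at or before J starts 7pm → clear.
C: ends 9:20am at or before J starts 7pm → clear.
D: ends 11:30am at or before J starts 7pm → clear.
E: ends 12:50pm at or before J starts 7pm → clear.
G: ends 4:10pm at or before J starts 7pm → clear.
F: ends 4:35pm at or before J starts 7pm → clear.
H: ends 5:55pm at or before J starts 7pm → clear.
I: ends 6:45pm at or before J starts 7pm → clear.

No — it doesn't clash with anything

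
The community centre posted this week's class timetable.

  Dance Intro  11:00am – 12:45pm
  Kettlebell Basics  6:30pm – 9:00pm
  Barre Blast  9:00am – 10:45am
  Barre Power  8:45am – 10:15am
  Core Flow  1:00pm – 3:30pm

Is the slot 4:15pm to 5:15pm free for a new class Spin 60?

Yes — the slot is free

Barre Power: ends 10:15am at or before Spin 60 starts 4:15pm → clear.
Barre Blast: ends 10:45am at or before Spin 60 starts 4:15pm → clear.
Dance Intro: ends 12:45pm at or before Spin 60 starts 4:15pm → clear.
Core Flow: ends 3:30pm at or before Spin 60 starts 4:15pm → clear.
Kettlebell Basics: starts 6:30pm at or after Spin 60 ends 5:15pm → clear.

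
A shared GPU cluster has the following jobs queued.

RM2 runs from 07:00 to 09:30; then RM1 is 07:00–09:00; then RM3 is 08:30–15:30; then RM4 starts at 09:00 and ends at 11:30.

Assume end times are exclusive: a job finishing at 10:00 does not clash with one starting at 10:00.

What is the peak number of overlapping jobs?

Sweep the timeline, counting +1 at each start and −1 at each end (ends before starts at a tie):
07:00 start RM1 → 1
07:00 start RM2 → 2
08:30 start RM3 → 3
09:00 end RM1 → 2
09:00 start RM4 → 3
09:30 end RM2 → 2
11:30 end RM4 → 1
15:30 end RM3 → 0
Peak is 3, at 08:30 (RM1, RM2, RM3).

3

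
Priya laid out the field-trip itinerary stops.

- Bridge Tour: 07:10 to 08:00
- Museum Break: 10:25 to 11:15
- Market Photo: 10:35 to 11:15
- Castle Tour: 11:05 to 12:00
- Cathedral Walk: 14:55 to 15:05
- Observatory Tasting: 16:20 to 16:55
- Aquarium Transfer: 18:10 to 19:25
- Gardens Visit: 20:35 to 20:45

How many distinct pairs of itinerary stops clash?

Two intervals overlap when each starts before the other ends.
Sorted by start: Bridge Tour, Museum Break, Market Photo, Castle Tour, Cathedral Walk, Observatory Tasting, Aquarium Transfer, Gardens Visit.
Museum Break starts after Bridge Tour ends, so Bridge Tour has no further overlaps.
Market Photo starts before Museum Break ends → Museum Break and Market Photo overlap.
Castle Tour starts before Museum Break ends → Museum Break and Castle Tour overlap.
Cathedral Walk starts after Museum Break ends, so Museum Break has no further overlaps.
Castle Tour starts before Market Photo ends → Market Photo and Castle Tour overlap.
Cathedral Walk starts after Market Photo ends, so Market Photo has no further overlaps.
Cathedral Walk starts after Castle Tour ends, so Castle Tour has no further overlaps.
Observatory Tasting starts after Cathedral Walk ends, so Cathedral Walk has no further overlaps.
Aquarium Transfer starts after Observatory Tasting ends, so Observatory Tasting has no further overlaps.
Gardens Visit starts after Aquarium Transfer ends.
Overlapping pairs: Castle Tour & Market Photo, Castle Tour & Museum Break, Market Photo & Museum Break — 3 in total.

3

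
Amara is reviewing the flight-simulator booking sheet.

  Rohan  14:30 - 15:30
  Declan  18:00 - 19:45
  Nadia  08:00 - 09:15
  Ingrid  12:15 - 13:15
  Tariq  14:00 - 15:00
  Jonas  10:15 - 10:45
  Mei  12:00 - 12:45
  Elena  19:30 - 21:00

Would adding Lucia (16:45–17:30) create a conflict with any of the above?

Nadia: ends 09:15 at or before Lucia starts 16:45 → clear.
Jonas: ends 10:45 at or before Lucia starts 16:45 → clear.
Mei: ends 12:45 at or before Lucia starts 16:45 → clear.
Ingrid: ends 13:15 at or before Lucia starts 16:45 → clear.
Tariq: ends 15:00 at or before Lucia starts 16:45 → clear.
Rohan: ends 15:30 at or before Lucia starts 16:45 → clear.
Declan: starts 18:00 at or after Lucia ends 17:30 → clear.
Elena: starts 19:30 at or after Lucia ends 17:30 → clear.

No — it doesn't clash with anything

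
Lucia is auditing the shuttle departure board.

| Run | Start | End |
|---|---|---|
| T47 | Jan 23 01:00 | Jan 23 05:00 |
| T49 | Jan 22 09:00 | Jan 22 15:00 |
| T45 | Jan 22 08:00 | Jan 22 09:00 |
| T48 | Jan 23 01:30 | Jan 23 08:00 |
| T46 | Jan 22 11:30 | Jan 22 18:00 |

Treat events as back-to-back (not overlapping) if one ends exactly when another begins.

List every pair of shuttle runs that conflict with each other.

T46 & T49, T47 & T48

Sorted by start: T45, T49, T46, T47, T48.
T49 starts exactly when T45 ends (back-to-back, no overlap), so T45 has no further overlaps.
T46 starts before T49 ends → T49 and T46 overlap.
T47 starts after T49 ends, so T49 has no further overlaps.
T47 starts after T46 ends, so T46 has no further overlaps.
T48 starts before T47 ends → T47 and T48 overlap.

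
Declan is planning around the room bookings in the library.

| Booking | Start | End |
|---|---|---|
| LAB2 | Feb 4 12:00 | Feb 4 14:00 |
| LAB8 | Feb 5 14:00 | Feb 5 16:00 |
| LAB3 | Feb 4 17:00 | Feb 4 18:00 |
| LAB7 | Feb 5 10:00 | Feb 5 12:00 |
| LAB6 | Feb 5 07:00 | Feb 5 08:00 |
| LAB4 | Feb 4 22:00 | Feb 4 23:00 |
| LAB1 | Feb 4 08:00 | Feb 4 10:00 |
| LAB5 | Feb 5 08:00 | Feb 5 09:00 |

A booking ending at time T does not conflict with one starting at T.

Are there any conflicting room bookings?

Sorted by start: LAB1, LAB2, LAB3, LAB4, LAB6, LAB5, LAB7, LAB8.
LAB2 starts after LAB1 ends, so LAB1 has no further overlaps.
LAB3 starts after LAB2 ends, so LAB2 has no further overlaps.
LAB4 starts after LAB3 ends, so LAB3 has no further overlaps.
LAB6 starts after LAB4 ends, so LAB4 has no further overlaps.
LAB5 starts exactly when LAB6 ends (back-to-back, no overlap), so LAB6 has no further overlaps.
LAB7 starts after LAB5 ends, so LAB5 has no further overlaps.
LAB8 starts after LAB7 ends.
Every pair is clear; the schedule has no overlaps.

No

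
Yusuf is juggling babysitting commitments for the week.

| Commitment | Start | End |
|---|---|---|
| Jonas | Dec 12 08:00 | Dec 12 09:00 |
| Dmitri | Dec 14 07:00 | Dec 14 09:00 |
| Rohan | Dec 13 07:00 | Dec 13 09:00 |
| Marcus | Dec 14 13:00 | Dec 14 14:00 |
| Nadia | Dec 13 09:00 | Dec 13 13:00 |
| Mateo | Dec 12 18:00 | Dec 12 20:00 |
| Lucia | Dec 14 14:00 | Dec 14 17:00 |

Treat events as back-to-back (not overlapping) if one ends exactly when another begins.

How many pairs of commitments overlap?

0

Sorted by start: Jonas, Mateo, Rohan, Nadia, Dmitri, Marcus, Lucia.
Mateo starts after Jonas ends; Jonas is clear from here.
Rohan starts after Mateo ends; Mateo is clear from here.
Nadia starts exactly when Rohan ends (back-to-back, no overlap); Rohan is clear from here.
Dmitri starts after Nadia ends; Nadia is clear from here.
Marcus starts after Dmitri ends; Dmitri is clear from here.
Lucia starts exactly when Marcus ends (back-to-back, no overlap).
No pair overlaps.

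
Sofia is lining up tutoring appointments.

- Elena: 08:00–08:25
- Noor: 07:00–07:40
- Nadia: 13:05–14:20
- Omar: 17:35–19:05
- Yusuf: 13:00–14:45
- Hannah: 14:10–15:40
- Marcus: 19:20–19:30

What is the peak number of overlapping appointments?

3

Sort all start/end points and keep a running count:
07:00 start Noor → 1
07:40 end Noor → 0
08:00 start Elena → 1
08:25 end Elena → 0
13:00 start Yusuf → 1
13:05 start Nadia → 2
14:10 start Hannah → 3
14:20 end Nadia → 2
14:45 end Yusuf → 1
15:40 end Hannah → 0
17:35 start Omar → 1
19:05 end Omar → 0
19:20 start Marcus → 1
19:30 end Marcus → 0
Peak is 3, at 14:10 (Hannah, Nadia, Yusuf).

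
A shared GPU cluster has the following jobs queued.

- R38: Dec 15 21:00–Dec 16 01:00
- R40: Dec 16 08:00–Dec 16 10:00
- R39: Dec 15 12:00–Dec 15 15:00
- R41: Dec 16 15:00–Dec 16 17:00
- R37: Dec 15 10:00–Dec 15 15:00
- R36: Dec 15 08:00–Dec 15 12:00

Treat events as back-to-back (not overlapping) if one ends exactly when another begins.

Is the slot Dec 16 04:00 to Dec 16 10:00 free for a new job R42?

R36: ends Dec 15 12:00 at or before R42 starts Dec 16 04:00 → clear.
R37: ends Dec 15 15:00 at or before R42 starts Dec 16 04:00 → clear.
R39: ends Dec 15 15:00 at or before R42 starts Dec 16 04:00 → clear.
R38: ends Dec 16 01:00 at or before R42 starts Dec 16 04:00 → clear.
R40: starts Dec 16 08:00 before R42 ends Dec 16 10:00, and ends Dec 16 10:00 after R42 starts Dec 16 04:00 → overlap.
R41: starts Dec 16 15:00 at or after R42 ends Dec 16 10:00 → clear.
R42 overlaps R40.

No — it overlaps R40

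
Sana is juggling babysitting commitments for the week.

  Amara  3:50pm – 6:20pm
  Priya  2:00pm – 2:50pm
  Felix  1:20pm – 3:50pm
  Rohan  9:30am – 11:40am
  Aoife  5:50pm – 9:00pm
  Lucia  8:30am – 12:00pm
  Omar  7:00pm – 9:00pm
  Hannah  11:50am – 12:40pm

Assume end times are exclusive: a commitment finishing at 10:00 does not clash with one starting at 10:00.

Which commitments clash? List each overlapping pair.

Sorted by start: Lucia, Rohan, Hannah, Felix, Priya, Amara, Aoife, Omar.
Rohan starts before Lucia ends → Lucia and Rohan overlap.
Hannah starts before Lucia ends → Lucia and Hannah overlap.
Felix starts after Lucia ends; Lucia is clear from here.
Hannah starts after Rohan ends; Rohan is clear from here.
Felix starts after Hannah ends; Hannah is clear from here.
Priya starts before Felix ends → Felix and Priya overlap.
Amara starts exactly when Felix ends (back-to-back, no overlap); Felix is clear from here.
Amara starts after Priya ends; Priya is clear from here.
Aoife starts before Amara ends → Amara and Aoife overlap.
Omar starts after Amara ends.
Omar starts before Aoife ends → Aoife and Omar overlap.

Amara & Aoife, Aoife & Omar, Felix & Priya, Hannah & Lucia, Lucia & Rohan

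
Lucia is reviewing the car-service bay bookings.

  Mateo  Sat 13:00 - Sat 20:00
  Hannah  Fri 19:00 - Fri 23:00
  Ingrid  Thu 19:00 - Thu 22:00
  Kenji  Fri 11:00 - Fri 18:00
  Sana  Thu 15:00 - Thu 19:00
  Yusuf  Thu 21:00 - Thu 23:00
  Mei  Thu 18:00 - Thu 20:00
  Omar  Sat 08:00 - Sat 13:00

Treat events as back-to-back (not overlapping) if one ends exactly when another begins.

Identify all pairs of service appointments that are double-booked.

Ingrid & Mei, Ingrid & Yusuf, Mei & Sana

Sorted by start: Sana, Mei, Ingrid, Yusuf, Kenji, Hannah, Omar, Mateo.
Mei starts before Sana ends → Sana and Mei overlap.
Ingrid starts exactly when Sana ends (back-to-back, no overlap), so Sana has no further overlaps.
Ingrid starts before Mei ends → Mei and Ingrid overlap.
Yusuf starts after Mei ends, so Mei has no further overlaps.
Yusuf starts before Ingrid ends → Ingrid and Yusuf overlap.
Kenji starts after Ingrid ends, so Ingrid has no further overlaps.
Kenji starts after Yusuf ends, so Yusuf has no further overlaps.
Hannah starts after Kenji ends, so Kenji has no further overlaps.
Omar starts after Hannah ends, so Hannah has no further overlaps.
Mateo starts exactly when Omar ends (back-to-back, no overlap).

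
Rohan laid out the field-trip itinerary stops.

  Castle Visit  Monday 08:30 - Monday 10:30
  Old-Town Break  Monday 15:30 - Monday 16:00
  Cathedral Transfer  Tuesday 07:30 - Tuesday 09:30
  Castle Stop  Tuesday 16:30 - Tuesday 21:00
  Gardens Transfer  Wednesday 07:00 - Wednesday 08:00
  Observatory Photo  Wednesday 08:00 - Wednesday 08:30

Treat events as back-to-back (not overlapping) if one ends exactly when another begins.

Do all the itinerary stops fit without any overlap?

Sorted by start: Castle Visit, Old-Town Break, Cathedral Transfer, Castle Stop, Gardens Transfer, Observatory Photo.
Old-Town Break starts after Castle Visit ends — done with Castle Visit.
Cathedral Transfer starts after Old-Town Break ends — done with Old-Town Break.
Castle Stop starts after Cathedral Transfer ends — done with Cathedral Transfer.
Gardens Transfer starts after Castle Stop ends — done with Castle Stop.
Observatory Photo starts exactly when Gardens Transfer ends (back-to-back, no overlap).
Every pair is clear; the schedule has no overlaps.

Yes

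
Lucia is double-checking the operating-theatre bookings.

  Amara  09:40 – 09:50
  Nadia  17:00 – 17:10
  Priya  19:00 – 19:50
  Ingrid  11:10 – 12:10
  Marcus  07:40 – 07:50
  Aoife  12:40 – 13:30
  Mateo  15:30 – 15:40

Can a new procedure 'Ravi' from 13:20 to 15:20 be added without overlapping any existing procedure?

Marcus: ends 07:50 at or before Ravi starts 13:20 → clear.
Amara: ends 09:50 at or before Ravi starts 13:20 → clear.
Ingrid: ends 12:10 at or before Ravi starts 13:20 → clear.
Aoife: starts 12:40 before Ravi ends 15:20, and ends 13:30 after Ravi starts 13:20 → overlap.
Mateo: starts 15:30 at or after Ravi ends 15:20 → clear.
Nadia: starts 17:00 at or after Ravi ends 15:20 → clear.
Priya: starts 19:00 at or after Ravi ends 15:20 → clear.
Ravi overlaps Aoife.

No — it overlaps Aoife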